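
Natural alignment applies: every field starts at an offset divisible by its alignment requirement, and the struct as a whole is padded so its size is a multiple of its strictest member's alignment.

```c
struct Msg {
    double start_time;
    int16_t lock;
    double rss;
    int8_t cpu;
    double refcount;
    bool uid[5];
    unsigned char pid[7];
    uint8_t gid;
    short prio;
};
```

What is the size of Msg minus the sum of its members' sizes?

14

@0: start_time [8B, align 8] → 8
@8: lock [2B, align 2] → 10
+6 pad (align 8)
@16: rss [8B, align 8] → 24
@24: cpu [1B, align 1] → 25
+7 pad (align 8)
@32: refcount [8B, align 8] → 40
@40: uid [5B, align 1] → 45
@45: pid [7B, align 1] → 52
@52: gid [1B, align 1] → 53
+1 pad (align 2)
@54: prio [2B, align 2] → 56
size 56, align 8
data bytes 42, size 56 → padding 14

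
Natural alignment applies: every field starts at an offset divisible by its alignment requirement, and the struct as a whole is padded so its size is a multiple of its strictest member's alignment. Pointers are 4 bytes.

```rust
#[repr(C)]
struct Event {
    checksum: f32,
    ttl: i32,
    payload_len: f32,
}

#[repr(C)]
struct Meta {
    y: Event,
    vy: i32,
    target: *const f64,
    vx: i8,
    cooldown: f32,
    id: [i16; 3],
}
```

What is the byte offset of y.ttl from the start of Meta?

4

Event: checksum at 0 (size 4, align 4) → ends 4; ttl at 4 (size 4, align 4) → ends 8; payload_len at 8 (size 4, align 4) → ends 12; total 12 bytes, alignment 4
y at 0 (size 12, align 4) → ends 12
within Event: ttl at 4
0 + 4 = 4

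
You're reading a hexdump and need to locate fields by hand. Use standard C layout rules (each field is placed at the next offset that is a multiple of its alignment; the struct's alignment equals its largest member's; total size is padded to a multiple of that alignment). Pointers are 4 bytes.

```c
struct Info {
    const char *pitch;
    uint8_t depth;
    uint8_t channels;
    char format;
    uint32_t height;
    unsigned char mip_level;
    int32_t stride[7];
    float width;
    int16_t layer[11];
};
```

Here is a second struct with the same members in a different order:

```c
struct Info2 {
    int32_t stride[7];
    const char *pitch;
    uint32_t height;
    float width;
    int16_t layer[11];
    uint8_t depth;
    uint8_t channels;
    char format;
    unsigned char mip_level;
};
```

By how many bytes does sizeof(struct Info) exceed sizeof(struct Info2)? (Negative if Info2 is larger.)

4

0..4  pitch  (4B, 4-aligned)
4..5  depth  (1B, 1-aligned)
5..6  channels  (1B, 1-aligned)
6..7  format  (1B, 1-aligned)
7..8  -- padding (1B)
8..12  height  (4B, 4-aligned)
12..13  mip_level  (1B, 1-aligned)
13..16  -- padding (3B)
16..44  stride  (28B, 4-aligned)
44..48  width  (4B, 4-aligned)
48..70  layer  (22B, 2-aligned)
70..72  -- tail padding (2B)
sizeof = 72, alignof = 4
— Info2 —
0..28  stride  (28B, 4-aligned)
28..32  pitch  (4B, 4-aligned)
32..36  height  (4B, 4-aligned)
36..40  width  (4B, 4-aligned)
40..62  layer  (22B, 2-aligned)
62..63  depth  (1B, 1-aligned)
63..64  channels  (1B, 1-aligned)
64..65  format  (1B, 1-aligned)
65..66  mip_level  (1B, 1-aligned)
66..68  -- tail padding (2B)
sizeof = 68, alignof = 4
72 − 68 = 4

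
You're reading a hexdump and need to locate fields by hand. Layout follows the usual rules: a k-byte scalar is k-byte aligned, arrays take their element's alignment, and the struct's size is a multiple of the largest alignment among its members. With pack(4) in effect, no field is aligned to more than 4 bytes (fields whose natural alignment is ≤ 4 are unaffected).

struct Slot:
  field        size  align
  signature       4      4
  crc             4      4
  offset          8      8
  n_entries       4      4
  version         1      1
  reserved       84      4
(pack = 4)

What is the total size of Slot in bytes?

0..4  signature  (4B, 4-aligned)
4..8  crc  (4B, 4-aligned)
8..16  offset  (8B, 4-aligned)
16..20  n_entries  (4B, 4-aligned)
20..21  version  (1B, 1-aligned)
21..24  -- padding (3B)
24..108  reserved  (84B, 4-aligned)
sizeof = 108, alignof = 4

108 bytes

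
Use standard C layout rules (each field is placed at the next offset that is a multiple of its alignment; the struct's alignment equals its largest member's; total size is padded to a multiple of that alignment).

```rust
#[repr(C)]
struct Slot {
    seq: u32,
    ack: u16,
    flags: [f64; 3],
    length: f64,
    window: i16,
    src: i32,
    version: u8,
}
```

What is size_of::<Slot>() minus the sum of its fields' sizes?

11

seq at 0 (size 4, align 4) → ends 4
ack at 4 (size 2, align 2) → ends 6
pad 2 to align 8 for flags
flags at 8 (size 24, align 8) → ends 32
length at 32 (size 8, align 8) → ends 40
window at 40 (size 2, align 2) → ends 42
pad 2 to align 4 for src
src at 44 (size 4, align 4) → ends 48
version at 48 (size 1, align 1) → ends 49
tail pad 7 to reach multiple of 8
total 56 bytes, alignment 8
data bytes 45, size 56 → padding 11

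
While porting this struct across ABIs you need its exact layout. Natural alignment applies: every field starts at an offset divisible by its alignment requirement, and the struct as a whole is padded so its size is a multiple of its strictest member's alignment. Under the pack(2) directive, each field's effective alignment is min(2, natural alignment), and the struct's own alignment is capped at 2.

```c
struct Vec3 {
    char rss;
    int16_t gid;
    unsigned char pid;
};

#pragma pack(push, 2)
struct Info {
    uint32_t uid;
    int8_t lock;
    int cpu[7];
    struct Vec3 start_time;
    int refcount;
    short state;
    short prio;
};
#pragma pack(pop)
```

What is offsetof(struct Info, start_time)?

Vec3: 0..1  rss  (1B, 1-aligned); 1..2  -- padding (1B); 2..4  gid  (2B, 2-aligned); 4..5  pid  (1B, 1-aligned); 5..6  -- tail padding (1B); sizeof = 6, alignof = 2
0..4  uid  (4B, 2-aligned)
4..5  lock  (1B, 1-aligned)
5..6  -- padding (1B)
6..34  cpu  (28B, 2-aligned)
34..40  start_time  (6B, 2-aligned)

34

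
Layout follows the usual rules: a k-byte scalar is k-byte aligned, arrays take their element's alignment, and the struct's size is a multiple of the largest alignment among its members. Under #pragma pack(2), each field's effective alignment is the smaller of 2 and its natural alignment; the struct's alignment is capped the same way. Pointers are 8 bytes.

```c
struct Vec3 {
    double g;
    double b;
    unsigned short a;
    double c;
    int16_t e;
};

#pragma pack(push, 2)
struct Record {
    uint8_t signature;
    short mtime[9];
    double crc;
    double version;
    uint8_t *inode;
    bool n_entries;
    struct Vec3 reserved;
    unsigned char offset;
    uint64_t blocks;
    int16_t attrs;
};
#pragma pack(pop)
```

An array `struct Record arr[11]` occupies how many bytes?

Vec3: 0..8  g  (8B, 8-aligned); 8..16  b  (8B, 8-aligned); 16..18  a  (2B, 2-aligned); 18..24  -- padding (6B); 24..32  c  (8B, 8-aligned); 32..34  e  (2B, 2-aligned); 34..40  -- tail padding (6B); sizeof = 40, alignof = 8
0..1  signature  (1B, 1-aligned)
1..2  -- padding (1B)
2..20  mtime  (18B, 2-aligned)
20..28  crc  (8B, 2-aligned)
28..36  version  (8B, 2-aligned)
36..44  inode  (8B, 2-aligned)
44..45  n_entries  (1B, 1-aligned)
45..46  -- padding (1B)
46..86  reserved  (40B, 2-aligned)
86..87  offset  (1B, 1-aligned)
87..88  -- padding (1B)
88..96  blocks  (8B, 2-aligned)
96..98  attrs  (2B, 2-aligned)
sizeof = 98, alignof = 2
array of 11: 11 × 98 = 1078

1078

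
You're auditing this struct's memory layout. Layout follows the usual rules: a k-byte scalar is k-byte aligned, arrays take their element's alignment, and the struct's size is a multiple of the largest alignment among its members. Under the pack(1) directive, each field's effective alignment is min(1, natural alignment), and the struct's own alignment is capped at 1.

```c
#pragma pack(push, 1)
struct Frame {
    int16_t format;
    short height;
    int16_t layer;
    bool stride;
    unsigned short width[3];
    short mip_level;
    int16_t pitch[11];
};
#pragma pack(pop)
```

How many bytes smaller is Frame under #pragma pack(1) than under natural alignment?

natural layout:
  format at 0 (size 2, align 2) → ends 2
  height at 2 (size 2, align 2) → ends 4
  layer at 4 (size 2, align 2) → ends 6
  stride at 6 (size 1, align 1) → ends 7
  pad 1 to align 2 for width
  width at 8 (size 6, align 2) → ends 14
  mip_level at 14 (size 2, align 2) → ends 16
  pitch at 16 (size 22, align 2) → ends 38
  total 38 bytes, alignment 2
packed(1) layout:
  format at 0 (size 2, align 1) → ends 2
  height at 2 (size 2, align 1) → ends 4
  layer at 4 (size 2, align 1) → ends 6
  stride at 6 (size 1, align 1) → ends 7
  width at 7 (size 6, align 1) → ends 13
  mip_level at 13 (size 2, align 1) → ends 15
  pitch at 15 (size 22, align 1) → ends 37
  total 37 bytes, alignment 1
38 − 37 = 1

1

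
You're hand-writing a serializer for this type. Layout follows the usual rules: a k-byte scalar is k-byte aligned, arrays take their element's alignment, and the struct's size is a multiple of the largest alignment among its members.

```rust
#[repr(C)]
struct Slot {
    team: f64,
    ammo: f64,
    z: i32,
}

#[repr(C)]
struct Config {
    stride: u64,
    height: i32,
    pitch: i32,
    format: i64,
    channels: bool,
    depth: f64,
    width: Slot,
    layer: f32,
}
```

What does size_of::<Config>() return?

72 bytes

Slot: 0..8  team  (8B, 8-aligned); 8..16  ammo  (8B, 8-aligned); 16..20  z  (4B, 4-aligned); 20..24  -- tail padding (4B); sizeof = 24, alignof = 8
0..8  stride  (8B, 8-aligned)
8..12  height  (4B, 4-aligned)
12..16  pitch  (4B, 4-aligned)
16..24  format  (8B, 8-aligned)
24..25  channels  (1B, 1-aligned)
25..32  -- padding (7B)
32..40  depth  (8B, 8-aligned)
40..64  width  (24B, 8-aligned)
64..68  layer  (4B, 4-aligned)
68..72  -- tail padding (4B)
sizeof = 72, alignof = 8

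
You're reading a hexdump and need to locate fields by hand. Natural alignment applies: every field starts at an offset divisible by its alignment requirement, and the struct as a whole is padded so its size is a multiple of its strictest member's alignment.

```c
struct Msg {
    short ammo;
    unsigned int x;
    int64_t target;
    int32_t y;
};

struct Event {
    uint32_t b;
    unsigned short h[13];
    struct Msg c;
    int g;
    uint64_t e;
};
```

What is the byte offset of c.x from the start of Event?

36

Msg: 0..2  ammo  (2B, 2-aligned); 2..4  -- padding (2B); 4..8  x  (4B, 4-aligned); 8..16  target  (8B, 8-aligned); 16..20  y  (4B, 4-aligned); 20..24  -- tail padding (4B); sizeof = 24, alignof = 8
0..4  b  (4B, 4-aligned)
4..30  h  (26B, 2-aligned)
30..32  -- padding (2B)
32..56  c  (24B, 8-aligned)
within Msg: x at 4
32 + 4 = 36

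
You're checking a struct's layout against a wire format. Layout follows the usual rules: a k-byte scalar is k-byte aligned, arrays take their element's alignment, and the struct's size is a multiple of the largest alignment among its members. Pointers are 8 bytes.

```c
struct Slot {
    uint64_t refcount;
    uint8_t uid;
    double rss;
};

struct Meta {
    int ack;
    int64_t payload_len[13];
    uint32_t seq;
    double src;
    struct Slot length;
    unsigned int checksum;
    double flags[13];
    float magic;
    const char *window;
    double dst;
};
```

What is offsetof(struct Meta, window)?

272

Slot: 0..8  refcount  (8B, 8-aligned); 8..9  uid  (1B, 1-aligned); 9..16  -- padding (7B); 16..24  rss  (8B, 8-aligned); sizeof = 24, alignof = 8
0..4  ack  (4B, 4-aligned)
4..8  -- padding (4B)
8..112  payload_len  (104B, 8-aligned)
112..116  seq  (4B, 4-aligned)
116..120  -- padding (4B)
120..128  src  (8B, 8-aligned)
128..152  length  (24B, 8-aligned)
152..156  checksum  (4B, 4-aligned)
156..160  -- padding (4B)
160..264  flags  (104B, 8-aligned)
264..268  magic  (4B, 4-aligned)
268..272  -- padding (4B)
272..280  window  (8B, 8-aligned)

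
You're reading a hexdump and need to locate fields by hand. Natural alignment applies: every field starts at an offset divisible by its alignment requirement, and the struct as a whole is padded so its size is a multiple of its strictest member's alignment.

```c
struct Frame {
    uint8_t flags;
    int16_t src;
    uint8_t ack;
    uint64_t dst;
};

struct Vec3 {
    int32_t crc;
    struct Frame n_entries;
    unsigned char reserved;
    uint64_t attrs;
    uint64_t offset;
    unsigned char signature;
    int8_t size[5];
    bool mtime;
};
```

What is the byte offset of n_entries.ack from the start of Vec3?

12

Frame: 0..1  flags  (1B, 1-aligned); 1..2  -- padding (1B); 2..4  src  (2B, 2-aligned); 4..5  ack  (1B, 1-aligned); 5..8  -- padding (3B); 8..16  dst  (8B, 8-aligned); sizeof = 16, alignof = 8
0..4  crc  (4B, 4-aligned)
4..8  -- padding (4B)
8..24  n_entries  (16B, 8-aligned)
within Frame: ack at 4
8 + 4 = 12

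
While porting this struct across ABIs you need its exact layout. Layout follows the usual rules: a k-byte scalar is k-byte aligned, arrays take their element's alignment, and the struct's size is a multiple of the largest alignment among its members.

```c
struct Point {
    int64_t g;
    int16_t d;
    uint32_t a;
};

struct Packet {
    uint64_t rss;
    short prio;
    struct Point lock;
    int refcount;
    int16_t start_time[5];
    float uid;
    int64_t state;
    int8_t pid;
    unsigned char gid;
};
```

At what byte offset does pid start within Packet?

Point: g at 0 (size 8, align 8) → ends 8; d at 8 (size 2, align 2) → ends 10; pad 2 to align 4 for a; a at 12 (size 4, align 4) → ends 16; total 16 bytes, alignment 8
rss at 0 (size 8, align 8) → ends 8
prio at 8 (size 2, align 2) → ends 10
pad 6 to align 8 for lock
lock at 16 (size 16, align 8) → ends 32
refcount at 32 (size 4, align 4) → ends 36
start_time at 36 (size 10, align 2) → ends 46
pad 2 to align 4 for uid
uid at 48 (size 4, align 4) → ends 52
pad 4 to align 8 for state
state at 56 (size 8, align 8) → ends 64
pid at 64 (size 1, align 1) → ends 65

64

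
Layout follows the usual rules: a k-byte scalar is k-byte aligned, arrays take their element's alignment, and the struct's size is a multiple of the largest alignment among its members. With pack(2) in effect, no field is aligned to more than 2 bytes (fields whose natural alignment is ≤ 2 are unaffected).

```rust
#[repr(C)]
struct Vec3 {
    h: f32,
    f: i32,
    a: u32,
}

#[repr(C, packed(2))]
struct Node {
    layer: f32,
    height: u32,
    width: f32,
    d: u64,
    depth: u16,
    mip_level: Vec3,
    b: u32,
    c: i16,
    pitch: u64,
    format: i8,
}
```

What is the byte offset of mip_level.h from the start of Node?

22

Vec3: 0..4  h  (4B, 4-aligned); 4..8  f  (4B, 4-aligned); 8..12  a  (4B, 4-aligned); sizeof = 12, alignof = 4
0..4  layer  (4B, 2-aligned)
4..8  height  (4B, 2-aligned)
8..12  width  (4B, 2-aligned)
12..20  d  (8B, 2-aligned)
20..22  depth  (2B, 2-aligned)
22..34  mip_level  (12B, 2-aligned)
within Vec3: h at 0
22 + 0 = 22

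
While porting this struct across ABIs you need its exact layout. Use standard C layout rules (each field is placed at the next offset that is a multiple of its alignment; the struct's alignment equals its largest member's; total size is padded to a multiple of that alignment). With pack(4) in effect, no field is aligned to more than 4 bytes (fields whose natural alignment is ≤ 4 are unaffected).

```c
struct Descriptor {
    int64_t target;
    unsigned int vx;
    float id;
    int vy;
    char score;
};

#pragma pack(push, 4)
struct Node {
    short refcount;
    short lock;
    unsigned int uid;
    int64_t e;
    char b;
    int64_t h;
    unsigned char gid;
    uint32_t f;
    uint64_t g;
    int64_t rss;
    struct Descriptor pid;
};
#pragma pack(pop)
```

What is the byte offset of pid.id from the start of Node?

Descriptor: @0: target [8B, align 8] → 8; @8: vx [4B, align 4] → 12; @12: id [4B, align 4] → 16; @16: vy [4B, align 4] → 20; @20: score [1B, align 1] → 21; +3 tail pad (align 8); size 24, align 8
@0: refcount [2B, align 2] → 2
@2: lock [2B, align 2] → 4
@4: uid [4B, align 4] → 8
@8: e [8B, align 4] → 16
@16: b [1B, align 1] → 17
+3 pad (align 4)
@20: h [8B, align 4] → 28
@28: gid [1B, align 1] → 29
+3 pad (align 4)
@32: f [4B, align 4] → 36
@36: g [8B, align 4] → 44
@44: rss [8B, align 4] → 52
@52: pid [24B, align 4] → 76
within Descriptor: id at 12
52 + 12 = 64

64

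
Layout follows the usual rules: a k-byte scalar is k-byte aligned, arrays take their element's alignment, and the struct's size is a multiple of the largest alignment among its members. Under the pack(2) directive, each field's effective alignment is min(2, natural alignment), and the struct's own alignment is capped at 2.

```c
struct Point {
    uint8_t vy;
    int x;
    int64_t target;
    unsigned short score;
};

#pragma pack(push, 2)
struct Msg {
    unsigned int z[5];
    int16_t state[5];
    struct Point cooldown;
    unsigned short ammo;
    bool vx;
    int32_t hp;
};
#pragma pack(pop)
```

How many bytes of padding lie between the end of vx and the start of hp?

Point: vy at 0 (size 1, align 1) → ends 1; pad 3 to align 4 for x; x at 4 (size 4, align 4) → ends 8; target at 8 (size 8, align 8) → ends 16; score at 16 (size 2, align 2) → ends 18; tail pad 6 to reach multiple of 8; total 24 bytes, alignment 8
z at 0 (size 20, align 2) → ends 20
state at 20 (size 10, align 2) → ends 30
cooldown at 30 (size 24, align 2) → ends 54
ammo at 54 (size 2, align 2) → ends 56
vx at 56 (size 1, align 1) → ends 57
pad 1 to align 2 for hp
hp at 58 (size 4, align 2) → ends 62

1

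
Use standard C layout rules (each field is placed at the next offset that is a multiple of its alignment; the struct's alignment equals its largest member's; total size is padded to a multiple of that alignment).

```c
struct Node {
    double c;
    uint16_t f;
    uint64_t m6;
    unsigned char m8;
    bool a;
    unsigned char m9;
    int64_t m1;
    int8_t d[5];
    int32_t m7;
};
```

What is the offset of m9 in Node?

26

c at 0 (size 8, align 8) → ends 8
f at 8 (size 2, align 2) → ends 10
pad 6 to align 8 for m6
m6 at 16 (size 8, align 8) → ends 24
m8 at 24 (size 1, align 1) → ends 25
a at 25 (size 1, align 1) → ends 26
m9 at 26 (size 1, align 1) → ends 27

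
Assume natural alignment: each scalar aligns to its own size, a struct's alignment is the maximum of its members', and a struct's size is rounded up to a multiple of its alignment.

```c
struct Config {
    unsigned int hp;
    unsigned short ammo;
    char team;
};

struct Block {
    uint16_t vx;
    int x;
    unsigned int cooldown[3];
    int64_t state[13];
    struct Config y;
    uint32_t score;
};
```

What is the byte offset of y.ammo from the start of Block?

132

Config: hp at 0 (size 4, align 4) → ends 4; ammo at 4 (size 2, align 2) → ends 6; team at 6 (size 1, align 1) → ends 7; tail pad 1 to reach multiple of 4; total 8 bytes, alignment 4
vx at 0 (size 2, align 2) → ends 2
pad 2 to align 4 for x
x at 4 (size 4, align 4) → ends 8
cooldown at 8 (size 12, align 4) → ends 20
pad 4 to align 8 for state
state at 24 (size 104, align 8) → ends 128
y at 128 (size 8, align 4) → ends 136
within Config: ammo at 4
128 + 4 = 132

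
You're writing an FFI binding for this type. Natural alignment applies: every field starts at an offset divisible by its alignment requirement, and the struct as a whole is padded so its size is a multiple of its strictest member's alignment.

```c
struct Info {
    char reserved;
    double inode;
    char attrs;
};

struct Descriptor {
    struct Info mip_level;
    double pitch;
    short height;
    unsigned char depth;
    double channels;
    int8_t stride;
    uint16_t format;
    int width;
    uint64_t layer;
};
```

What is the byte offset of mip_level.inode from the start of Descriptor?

8

Info: @0: reserved [1B, align 1] → 1; +7 pad (align 8); @8: inode [8B, align 8] → 16; @16: attrs [1B, align 1] → 17; +7 tail pad (align 8); size 24, align 8
@0: mip_level [24B, align 8] → 24
within Info: inode at 8
0 + 8 = 8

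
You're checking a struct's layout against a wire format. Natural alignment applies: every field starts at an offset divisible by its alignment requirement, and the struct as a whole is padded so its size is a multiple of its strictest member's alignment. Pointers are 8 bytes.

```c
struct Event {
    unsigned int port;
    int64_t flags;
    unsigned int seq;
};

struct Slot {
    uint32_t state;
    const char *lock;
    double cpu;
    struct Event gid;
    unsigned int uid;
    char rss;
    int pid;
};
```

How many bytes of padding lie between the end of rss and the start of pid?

3

Event: @0: port [4B, align 4] → 4; +4 pad (align 8); @8: flags [8B, align 8] → 16; @16: seq [4B, align 4] → 20; +4 tail pad (align 8); size 24, align 8
@0: state [4B, align 4] → 4
+4 pad (align 8)
@8: lock [8B, align 8] → 16
@16: cpu [8B, align 8] → 24
@24: gid [24B, align 8] → 48
@48: uid [4B, align 4] → 52
@52: rss [1B, align 1] → 53
+3 pad (align 4)
@56: pid [4B, align 4] → 60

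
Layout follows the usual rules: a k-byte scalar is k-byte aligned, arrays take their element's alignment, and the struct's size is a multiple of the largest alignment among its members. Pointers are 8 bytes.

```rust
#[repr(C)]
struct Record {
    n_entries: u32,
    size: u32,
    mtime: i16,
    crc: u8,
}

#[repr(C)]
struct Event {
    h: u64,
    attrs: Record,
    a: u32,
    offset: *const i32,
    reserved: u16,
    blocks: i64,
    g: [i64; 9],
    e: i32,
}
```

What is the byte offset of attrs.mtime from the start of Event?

16

Record: @0: n_entries [4B, align 4] → 4; @4: size [4B, align 4] → 8; @8: mtime [2B, align 2] → 10; @10: crc [1B, align 1] → 11; +1 tail pad (align 4); size 12, align 4
@0: h [8B, align 8] → 8
@8: attrs [12B, align 4] → 20
within Record: mtime at 8
8 + 8 = 16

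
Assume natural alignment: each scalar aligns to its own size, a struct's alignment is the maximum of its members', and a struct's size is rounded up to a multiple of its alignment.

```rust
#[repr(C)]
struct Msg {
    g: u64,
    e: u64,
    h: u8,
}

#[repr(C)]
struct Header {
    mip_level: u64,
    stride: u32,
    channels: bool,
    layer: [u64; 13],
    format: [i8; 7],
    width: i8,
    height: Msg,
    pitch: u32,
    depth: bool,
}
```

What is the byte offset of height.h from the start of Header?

144

Msg: 0..8  g  (8B, 8-aligned); 8..16  e  (8B, 8-aligned); 16..17  h  (1B, 1-aligned); 17..24  -- tail padding (7B); sizeof = 24, alignof = 8
0..8  mip_level  (8B, 8-aligned)
8..12  stride  (4B, 4-aligned)
12..13  channels  (1B, 1-aligned)
13..16  -- padding (3B)
16..120  layer  (104B, 8-aligned)
120..127  format  (7B, 1-aligned)
127..128  width  (1B, 1-aligned)
128..152  height  (24B, 8-aligned)
within Msg: h at 16
128 + 16 = 144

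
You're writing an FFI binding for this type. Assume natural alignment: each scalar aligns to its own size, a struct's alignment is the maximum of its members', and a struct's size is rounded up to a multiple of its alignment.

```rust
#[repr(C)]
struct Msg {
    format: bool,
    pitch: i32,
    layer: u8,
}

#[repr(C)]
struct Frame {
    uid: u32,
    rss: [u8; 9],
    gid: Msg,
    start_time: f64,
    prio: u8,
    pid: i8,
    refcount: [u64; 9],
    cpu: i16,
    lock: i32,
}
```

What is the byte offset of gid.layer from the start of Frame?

Msg: @0: format [1B, align 1] → 1; +3 pad (align 4); @4: pitch [4B, align 4] → 8; @8: layer [1B, align 1] → 9; +3 tail pad (align 4); size 12, align 4
@0: uid [4B, align 4] → 4
@4: rss [9B, align 1] → 13
+3 pad (align 4)
@16: gid [12B, align 4] → 28
within Msg: layer at 8
16 + 8 = 24

24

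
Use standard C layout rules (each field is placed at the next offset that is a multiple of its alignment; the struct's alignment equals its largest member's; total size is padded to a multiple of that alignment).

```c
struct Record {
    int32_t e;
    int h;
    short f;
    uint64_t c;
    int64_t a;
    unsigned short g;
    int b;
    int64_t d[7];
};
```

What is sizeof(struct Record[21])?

2016

0..4  e  (4B, 4-aligned)
4..8  h  (4B, 4-aligned)
8..10  f  (2B, 2-aligned)
10..16  -- padding (6B)
16..24  c  (8B, 8-aligned)
24..32  a  (8B, 8-aligned)
32..34  g  (2B, 2-aligned)
34..36  -- padding (2B)
36..40  b  (4B, 4-aligned)
40..96  d  (56B, 8-aligned)
sizeof = 96, alignof = 8
array of 21: 21 × 96 = 2016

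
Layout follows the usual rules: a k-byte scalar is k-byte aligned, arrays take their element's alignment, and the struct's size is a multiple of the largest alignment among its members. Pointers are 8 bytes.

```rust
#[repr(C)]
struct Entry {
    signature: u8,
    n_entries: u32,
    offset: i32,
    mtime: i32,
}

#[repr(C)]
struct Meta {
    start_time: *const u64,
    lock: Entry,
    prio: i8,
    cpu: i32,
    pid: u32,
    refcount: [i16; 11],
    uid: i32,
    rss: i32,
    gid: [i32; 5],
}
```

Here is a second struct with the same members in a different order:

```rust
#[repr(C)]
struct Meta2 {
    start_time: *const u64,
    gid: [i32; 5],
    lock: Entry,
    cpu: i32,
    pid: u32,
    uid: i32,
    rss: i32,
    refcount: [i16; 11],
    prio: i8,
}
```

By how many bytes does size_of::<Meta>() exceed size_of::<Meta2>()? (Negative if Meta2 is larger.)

0

Entry: signature at 0 (size 1, align 1) → ends 1; pad 3 to align 4 for n_entries; n_entries at 4 (size 4, align 4) → ends 8; offset at 8 (size 4, align 4) → ends 12; mtime at 12 (size 4, align 4) → ends 16; total 16 bytes, alignment 4
start_time at 0 (size 8, align 8) → ends 8
lock at 8 (size 16, align 4) → ends 24
prio at 24 (size 1, align 1) → ends 25
pad 3 to align 4 for cpu
cpu at 28 (size 4, align 4) → ends 32
pid at 32 (size 4, align 4) → ends 36
refcount at 36 (size 22, align 2) → ends 58
pad 2 to align 4 for uid
uid at 60 (size 4, align 4) → ends 64
rss at 64 (size 4, align 4) → ends 68
gid at 68 (size 20, align 4) → ends 88
total 88 bytes, alignment 8
— Meta2 —
start_time at 0 (size 8, align 8) → ends 8
gid at 8 (size 20, align 4) → ends 28
lock at 28 (size 16, align 4) → ends 44
cpu at 44 (size 4, align 4) → ends 48
pid at 48 (size 4, align 4) → ends 52
uid at 52 (size 4, align 4) → ends 56
rss at 56 (size 4, align 4) → ends 60
refcount at 60 (size 22, align 2) → ends 82
prio at 82 (size 1, align 1) → ends 83
tail pad 5 to reach multiple of 8
total 88 bytes, alignment 8
88 − 88 = 0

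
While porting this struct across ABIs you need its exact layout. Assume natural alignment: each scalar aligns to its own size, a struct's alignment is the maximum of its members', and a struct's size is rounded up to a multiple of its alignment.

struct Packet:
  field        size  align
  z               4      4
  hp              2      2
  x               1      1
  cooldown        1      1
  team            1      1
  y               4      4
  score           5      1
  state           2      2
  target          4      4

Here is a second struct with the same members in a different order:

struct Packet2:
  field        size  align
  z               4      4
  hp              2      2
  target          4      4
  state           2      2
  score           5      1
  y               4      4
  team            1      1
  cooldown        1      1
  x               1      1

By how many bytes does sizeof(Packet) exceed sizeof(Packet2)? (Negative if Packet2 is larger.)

0

z at 0 (size 4, align 4) → ends 4
hp at 4 (size 2, align 2) → ends 6
x at 6 (size 1, align 1) → ends 7
cooldown at 7 (size 1, align 1) → ends 8
team at 8 (size 1, align 1) → ends 9
pad 3 to align 4 for y
y at 12 (size 4, align 4) → ends 16
score at 16 (size 5, align 1) → ends 21
pad 1 to align 2 for state
state at 22 (size 2, align 2) → ends 24
target at 24 (size 4, align 4) → ends 28
total 28 bytes, alignment 4
— Packet2 —
z at 0 (size 4, align 4) → ends 4
hp at 4 (size 2, align 2) → ends 6
pad 2 to align 4 for target
target at 8 (size 4, align 4) → ends 12
state at 12 (size 2, align 2) → ends 14
score at 14 (size 5, align 1) → ends 19
pad 1 to align 4 for y
y at 20 (size 4, align 4) → ends 24
team at 24 (size 1, align 1) → ends 25
cooldown at 25 (size 1, align 1) → ends 26
x at 26 (size 1, align 1) → ends 27
tail pad 1 to reach multiple of 4
total 28 bytes, alignment 4
28 − 28 = 0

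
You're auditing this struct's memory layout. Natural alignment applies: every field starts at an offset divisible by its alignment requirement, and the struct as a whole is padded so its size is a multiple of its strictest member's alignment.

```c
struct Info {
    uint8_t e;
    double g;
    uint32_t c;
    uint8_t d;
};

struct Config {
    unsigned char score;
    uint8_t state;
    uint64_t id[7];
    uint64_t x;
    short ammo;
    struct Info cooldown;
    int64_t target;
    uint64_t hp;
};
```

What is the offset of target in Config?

Info: e at 0 (size 1, align 1) → ends 1; pad 7 to align 8 for g; g at 8 (size 8, align 8) → ends 16; c at 16 (size 4, align 4) → ends 20; d at 20 (size 1, align 1) → ends 21; tail pad 3 to reach multiple of 8; total 24 bytes, alignment 8
score at 0 (size 1, align 1) → ends 1
state at 1 (size 1, align 1) → ends 2
pad 6 to align 8 for id
id at 8 (size 56, align 8) → ends 64
x at 64 (size 8, align 8) → ends 72
ammo at 72 (size 2, align 2) → ends 74
pad 6 to align 8 for cooldown
cooldown at 80 (size 24, align 8) → ends 104
target at 104 (size 8, align 8) → ends 112

104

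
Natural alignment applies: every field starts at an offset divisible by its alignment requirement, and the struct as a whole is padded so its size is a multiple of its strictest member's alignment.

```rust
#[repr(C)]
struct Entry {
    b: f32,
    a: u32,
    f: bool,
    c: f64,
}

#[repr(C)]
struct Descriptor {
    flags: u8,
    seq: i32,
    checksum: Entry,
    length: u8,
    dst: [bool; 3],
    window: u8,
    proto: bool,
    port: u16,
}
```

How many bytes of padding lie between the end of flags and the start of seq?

3

Entry: 0..4  b  (4B, 4-aligned); 4..8  a  (4B, 4-aligned); 8..9  f  (1B, 1-aligned); 9..16  -- padding (7B); 16..24  c  (8B, 8-aligned); sizeof = 24, alignof = 8
0..1  flags  (1B, 1-aligned)
1..4  -- padding (3B)
4..8  seq  (4B, 4-aligned)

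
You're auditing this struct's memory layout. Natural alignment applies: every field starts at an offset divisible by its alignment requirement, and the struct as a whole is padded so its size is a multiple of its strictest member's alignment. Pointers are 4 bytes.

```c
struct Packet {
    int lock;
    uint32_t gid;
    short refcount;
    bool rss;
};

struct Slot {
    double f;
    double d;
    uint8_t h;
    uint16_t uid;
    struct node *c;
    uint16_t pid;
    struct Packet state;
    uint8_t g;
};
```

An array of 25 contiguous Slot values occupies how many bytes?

Packet: 0..4  lock  (4B, 4-aligned); 4..8  gid  (4B, 4-aligned); 8..10  refcount  (2B, 2-aligned); 10..11  rss  (1B, 1-aligned); 11..12  -- tail padding (1B); sizeof = 12, alignof = 4
0..8  f  (8B, 8-aligned)
8..16  d  (8B, 8-aligned)
16..17  h  (1B, 1-aligned)
17..18  -- padding (1B)
18..20  uid  (2B, 2-aligned)
20..24  c  (4B, 4-aligned)
24..26  pid  (2B, 2-aligned)
26..28  -- padding (2B)
28..40  state  (12B, 4-aligned)
40..41  g  (1B, 1-aligned)
41..48  -- tail padding (7B)
sizeof = 48, alignof = 8
array of 25: 25 × 48 = 1200

1200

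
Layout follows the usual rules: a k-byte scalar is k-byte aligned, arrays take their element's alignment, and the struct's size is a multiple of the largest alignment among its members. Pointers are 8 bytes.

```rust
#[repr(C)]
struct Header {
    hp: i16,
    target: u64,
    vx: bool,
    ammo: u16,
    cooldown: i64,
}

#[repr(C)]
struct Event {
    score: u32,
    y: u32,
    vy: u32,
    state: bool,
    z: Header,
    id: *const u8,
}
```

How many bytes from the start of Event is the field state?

12

Header: hp at 0 (size 2, align 2) → ends 2; pad 6 to align 8 for target; target at 8 (size 8, align 8) → ends 16; vx at 16 (size 1, align 1) → ends 17; pad 1 to align 2 for ammo; ammo at 18 (size 2, align 2) → ends 20; pad 4 to align 8 for cooldown; cooldown at 24 (size 8, align 8) → ends 32; total 32 bytes, alignment 8
score at 0 (size 4, align 4) → ends 4
y at 4 (size 4, align 4) → ends 8
vy at 8 (size 4, align 4) → ends 12
state at 12 (size 1, align 1) → ends 13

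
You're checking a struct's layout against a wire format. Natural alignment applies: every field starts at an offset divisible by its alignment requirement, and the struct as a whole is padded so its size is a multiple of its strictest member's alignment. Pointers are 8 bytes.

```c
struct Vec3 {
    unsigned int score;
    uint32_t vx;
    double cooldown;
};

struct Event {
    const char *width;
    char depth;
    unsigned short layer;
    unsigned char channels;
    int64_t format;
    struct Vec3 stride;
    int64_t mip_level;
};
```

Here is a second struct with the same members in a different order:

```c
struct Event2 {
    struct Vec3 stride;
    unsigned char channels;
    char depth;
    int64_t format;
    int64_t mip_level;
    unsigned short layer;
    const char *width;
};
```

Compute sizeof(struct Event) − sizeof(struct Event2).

-8

Vec3: @0: score [4B, align 4] → 4; @4: vx [4B, align 4] → 8; @8: cooldown [8B, align 8] → 16; size 16, align 8
@0: width [8B, align 8] → 8
@8: depth [1B, align 1] → 9
+1 pad (align 2)
@10: layer [2B, align 2] → 12
@12: channels [1B, align 1] → 13
+3 pad (align 8)
@16: format [8B, align 8] → 24
@24: stride [16B, align 8] → 40
@40: mip_level [8B, align 8] → 48
size 48, align 8
— Event2 —
@0: stride [16B, align 8] → 16
@16: channels [1B, align 1] → 17
@17: depth [1B, align 1] → 18
+6 pad (align 8)
@24: format [8B, align 8] → 32
@32: mip_level [8B, align 8] → 40
@40: layer [2B, align 2] → 42
+6 pad (align 8)
@48: width [8B, align 8] → 56
size 56, align 8
48 − 56 = -8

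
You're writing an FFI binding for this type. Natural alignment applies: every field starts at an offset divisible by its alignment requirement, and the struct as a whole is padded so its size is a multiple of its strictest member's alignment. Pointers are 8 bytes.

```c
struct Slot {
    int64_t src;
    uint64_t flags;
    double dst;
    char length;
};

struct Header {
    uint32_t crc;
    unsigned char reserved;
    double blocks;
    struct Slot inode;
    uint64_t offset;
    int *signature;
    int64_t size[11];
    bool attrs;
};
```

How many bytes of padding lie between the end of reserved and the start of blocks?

3

Slot: src at 0 (size 8, align 8) → ends 8; flags at 8 (size 8, align 8) → ends 16; dst at 16 (size 8, align 8) → ends 24; length at 24 (size 1, align 1) → ends 25; tail pad 7 to reach multiple of 8; total 32 bytes, alignment 8
crc at 0 (size 4, align 4) → ends 4
reserved at 4 (size 1, align 1) → ends 5
pad 3 to align 8 for blocks
blocks at 8 (size 8, align 8) → ends 16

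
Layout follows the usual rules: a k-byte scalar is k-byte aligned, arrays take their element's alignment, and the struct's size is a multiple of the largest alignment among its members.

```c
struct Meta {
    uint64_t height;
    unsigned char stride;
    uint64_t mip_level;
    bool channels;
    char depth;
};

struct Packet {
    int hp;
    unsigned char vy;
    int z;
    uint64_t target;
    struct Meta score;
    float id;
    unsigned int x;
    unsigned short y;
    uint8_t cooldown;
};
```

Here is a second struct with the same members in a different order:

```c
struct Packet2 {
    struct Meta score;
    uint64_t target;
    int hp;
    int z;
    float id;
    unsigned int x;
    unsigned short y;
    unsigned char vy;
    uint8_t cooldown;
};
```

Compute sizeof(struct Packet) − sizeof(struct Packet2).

Meta: @0: height [8B, align 8] → 8; @8: stride [1B, align 1] → 9; +7 pad (align 8); @16: mip_level [8B, align 8] → 24; @24: channels [1B, align 1] → 25; @25: depth [1B, align 1] → 26; +6 tail pad (align 8); size 32, align 8
@0: hp [4B, align 4] → 4
@4: vy [1B, align 1] → 5
+3 pad (align 4)
@8: z [4B, align 4] → 12
+4 pad (align 8)
@16: target [8B, align 8] → 24
@24: score [32B, align 8] → 56
@56: id [4B, align 4] → 60
@60: x [4B, align 4] → 64
@64: y [2B, align 2] → 66
@66: cooldown [1B, align 1] → 67
+5 tail pad (align 8)
size 72, align 8
— Packet2 —
@0: score [32B, align 8] → 32
@32: target [8B, align 8] → 40
@40: hp [4B, align 4] → 44
@44: z [4B, align 4] → 48
@48: id [4B, align 4] → 52
@52: x [4B, align 4] → 56
@56: y [2B, align 2] → 58
@58: vy [1B, align 1] → 59
@59: cooldown [1B, align 1] → 60
+4 tail pad (align 8)
size 64, align 8
72 − 64 = 8

8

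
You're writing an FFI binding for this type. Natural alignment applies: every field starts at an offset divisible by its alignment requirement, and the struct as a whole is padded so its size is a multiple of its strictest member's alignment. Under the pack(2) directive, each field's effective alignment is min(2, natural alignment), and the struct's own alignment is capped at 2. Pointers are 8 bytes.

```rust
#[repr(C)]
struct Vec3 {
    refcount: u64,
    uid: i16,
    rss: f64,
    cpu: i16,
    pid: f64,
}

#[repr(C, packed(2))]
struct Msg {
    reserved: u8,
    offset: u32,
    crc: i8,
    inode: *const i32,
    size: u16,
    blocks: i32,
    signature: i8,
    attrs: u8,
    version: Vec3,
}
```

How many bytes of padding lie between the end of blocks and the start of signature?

0

Vec3: @0: refcount [8B, align 8] → 8; @8: uid [2B, align 2] → 10; +6 pad (align 8); @16: rss [8B, align 8] → 24; @24: cpu [2B, align 2] → 26; +6 pad (align 8); @32: pid [8B, align 8] → 40; size 40, align 8
@0: reserved [1B, align 1] → 1
+1 pad (align 2)
@2: offset [4B, align 2] → 6
@6: crc [1B, align 1] → 7
+1 pad (align 2)
@8: inode [8B, align 2] → 16
@16: size [2B, align 2] → 18
@18: blocks [4B, align 2] → 22
@22: signature [1B, align 1] → 23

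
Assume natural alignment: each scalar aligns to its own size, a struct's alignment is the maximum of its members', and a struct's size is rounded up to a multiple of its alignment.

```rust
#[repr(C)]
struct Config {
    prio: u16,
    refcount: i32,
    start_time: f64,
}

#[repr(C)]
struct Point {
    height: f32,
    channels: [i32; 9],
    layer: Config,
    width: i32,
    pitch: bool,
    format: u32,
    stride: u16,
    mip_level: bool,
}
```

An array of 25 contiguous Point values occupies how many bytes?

Config: prio at 0 (size 2, align 2) → ends 2; pad 2 to align 4 for refcount; refcount at 4 (size 4, align 4) → ends 8; start_time at 8 (size 8, align 8) → ends 16; total 16 bytes, alignment 8
height at 0 (size 4, align 4) → ends 4
channels at 4 (size 36, align 4) → ends 40
layer at 40 (size 16, align 8) → ends 56
width at 56 (size 4, align 4) → ends 60
pitch at 60 (size 1, align 1) → ends 61
pad 3 to align 4 for format
format at 64 (size 4, align 4) → ends 68
stride at 68 (size 2, align 2) → ends 70
mip_level at 70 (size 1, align 1) → ends 71
tail pad 1 to reach multiple of 8
total 72 bytes, alignment 8
array of 25: 25 × 72 = 1800

1800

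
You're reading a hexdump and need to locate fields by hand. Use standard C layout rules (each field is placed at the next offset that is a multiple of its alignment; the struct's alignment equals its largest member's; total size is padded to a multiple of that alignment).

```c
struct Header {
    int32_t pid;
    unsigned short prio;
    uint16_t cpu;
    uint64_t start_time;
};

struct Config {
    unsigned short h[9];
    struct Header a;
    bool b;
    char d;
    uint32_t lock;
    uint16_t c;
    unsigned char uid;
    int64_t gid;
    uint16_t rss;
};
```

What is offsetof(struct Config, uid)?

50

Header: @0: pid [4B, align 4] → 4; @4: prio [2B, align 2] → 6; @6: cpu [2B, align 2] → 8; @8: start_time [8B, align 8] → 16; size 16, align 8
@0: h [18B, align 2] → 18
+6 pad (align 8)
@24: a [16B, align 8] → 40
@40: b [1B, align 1] → 41
@41: d [1B, align 1] → 42
+2 pad (align 4)
@44: lock [4B, align 4] → 48
@48: c [2B, align 2] → 50
@50: uid [1B, align 1] → 51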